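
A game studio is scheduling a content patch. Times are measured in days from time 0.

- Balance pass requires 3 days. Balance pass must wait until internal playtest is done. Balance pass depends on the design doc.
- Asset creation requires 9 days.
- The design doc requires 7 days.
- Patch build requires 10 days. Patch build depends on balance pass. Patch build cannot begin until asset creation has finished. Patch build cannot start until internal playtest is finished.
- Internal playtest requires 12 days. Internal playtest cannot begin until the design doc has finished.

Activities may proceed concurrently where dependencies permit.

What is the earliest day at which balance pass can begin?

19

The design doc has no prerequisites, so it starts at day 0 and finishes at day 7.
After the design doc (finishes day 7), internal playtest can start at day 7 and finishes at day 19.
Balance pass waits on internal playtest (finishes day 19); the design doc (finishes day 7). The latest of these is day 19, which is the earliest balance pass can start.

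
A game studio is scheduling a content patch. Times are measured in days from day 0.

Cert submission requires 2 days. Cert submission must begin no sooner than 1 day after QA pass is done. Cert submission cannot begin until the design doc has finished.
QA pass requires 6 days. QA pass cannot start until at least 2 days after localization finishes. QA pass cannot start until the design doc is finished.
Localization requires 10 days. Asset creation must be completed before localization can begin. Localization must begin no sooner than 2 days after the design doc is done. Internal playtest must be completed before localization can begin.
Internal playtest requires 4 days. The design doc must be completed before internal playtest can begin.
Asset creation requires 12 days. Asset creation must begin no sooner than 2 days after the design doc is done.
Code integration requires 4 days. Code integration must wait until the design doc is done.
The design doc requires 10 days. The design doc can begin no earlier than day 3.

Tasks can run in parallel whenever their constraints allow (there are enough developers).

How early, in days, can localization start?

The design doc waits on its own release at day 3, so it starts at day 3 and finishes at 3 + 10 = day 13.
After the design doc (finishes day 13), internal playtest can start at day 13 and finishes at day 17.
Asset creation waits on the design doc (finishes day 13, plus 2-day gap → day 15), so it starts at day 15 and finishes at 15 + 12 = day 27.
Localization waits on asset creation (finishes day 27); the design doc (finishes day 13, plus 2-day gap → day 15); internal playtest (finishes day 17). The latest of these is day 27, which is the earliest localization can start.

27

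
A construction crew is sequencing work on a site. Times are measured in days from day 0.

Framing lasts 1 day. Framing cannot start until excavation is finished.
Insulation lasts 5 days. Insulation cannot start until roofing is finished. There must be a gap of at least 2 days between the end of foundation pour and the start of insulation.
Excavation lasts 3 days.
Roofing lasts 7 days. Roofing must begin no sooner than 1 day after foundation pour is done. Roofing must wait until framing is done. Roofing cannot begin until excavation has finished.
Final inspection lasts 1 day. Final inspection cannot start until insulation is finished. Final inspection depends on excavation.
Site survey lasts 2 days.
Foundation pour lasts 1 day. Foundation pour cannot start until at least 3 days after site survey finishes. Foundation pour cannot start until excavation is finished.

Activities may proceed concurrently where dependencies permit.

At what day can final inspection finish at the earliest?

Nothing blocks excavation, so it runs from day 0 to day 3.
After excavation (finishes day 3), framing can start at day 3 and finishes at day 4.
Site survey can start immediately at day 0; it finishes at day 2.
Foundation pour cannot start until site survey (finishes day 2, plus 3-day gap → day 5); excavation (finishes day 3). The controlling bound is day 5, so foundation pour finishes at 5 + 1 = day 6.
Roofing has to wait for foundation pour (finishes day 6, plus 1-day gap → day 7); framing (finishes day 4); excavation (finishes day 3). The latest of these is day 7, so roofing runs day 7 to 7 + 7 = day 14.
Insulation has to wait for roofing (finishes day 14); foundation pour (finishes day 6, plus 2-day gap → day 8). The latest of these is day 14, so insulation runs day 14 to 14 + 5 = day 19.
Final inspection needs all of insulation (finishes day 19); excavation (finishes day 3). That puts its earliest start at day 19; it finishes at 19 + 1 = day 20.

20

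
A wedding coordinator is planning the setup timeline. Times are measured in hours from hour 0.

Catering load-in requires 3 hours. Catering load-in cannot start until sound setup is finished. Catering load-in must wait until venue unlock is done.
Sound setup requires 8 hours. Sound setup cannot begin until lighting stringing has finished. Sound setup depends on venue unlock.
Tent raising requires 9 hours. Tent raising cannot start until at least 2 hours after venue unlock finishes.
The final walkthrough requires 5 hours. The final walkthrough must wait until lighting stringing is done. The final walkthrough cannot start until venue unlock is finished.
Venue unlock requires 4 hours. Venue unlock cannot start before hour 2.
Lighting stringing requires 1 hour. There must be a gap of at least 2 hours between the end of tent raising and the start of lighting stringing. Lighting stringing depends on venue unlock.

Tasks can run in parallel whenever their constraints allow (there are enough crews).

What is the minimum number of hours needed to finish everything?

After its own release at hour 2, venue unlock can start at hour 2 and finishes at hour 6.
Tent raising waits on venue unlock (finishes hour 6, plus 2-hour gap → hour 8), so it starts at hour 8 and finishes at 8 + 9 = hour 17.
Lighting stringing cannot start until tent raising (finishes hour 17, plus 2-hour gap → hour 19); venue unlock (finishes hour 6). The controlling bound is hour 19, so lighting stringing finishes at 19 + 1 = hour 20.
The final walkthrough needs all of lighting stringing (finishes hour 20); venue unlock (finishes hour 6). That puts its earliest start at hour 20; it finishes at 20 + 5 = hour 25.
Sound setup needs all of lighting stringing (finishes hour 20); venue unlock (finishes hour 6). That puts its earliest start at hour 20; it finishes at 20 + 8 = hour 28.
For catering load-in: sound setup (finishes hour 28); venue unlock (finishes hour 6). Taking the maximum gives a start of hour 28, and it finishes at 28 + 3 = hour 31.
All tasks are finished once the last one completes. Finish times: Venue unlock at 6, Tent raising at 17, Lighting stringing at 20, Sound setup at 28, Catering load-in at 31, The final walkthrough at 25. The latest is hour 31.

31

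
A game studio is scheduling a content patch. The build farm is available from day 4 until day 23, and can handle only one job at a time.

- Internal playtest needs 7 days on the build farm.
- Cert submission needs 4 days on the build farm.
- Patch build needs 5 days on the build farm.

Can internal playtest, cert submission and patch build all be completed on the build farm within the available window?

Yes

The build farm window is 23 − 4 = 19 days.
Running back to back, the jobs need 7 + 4 + 5 = 16 days on the build farm.
Since 16 ≤ 19, they fit within the window.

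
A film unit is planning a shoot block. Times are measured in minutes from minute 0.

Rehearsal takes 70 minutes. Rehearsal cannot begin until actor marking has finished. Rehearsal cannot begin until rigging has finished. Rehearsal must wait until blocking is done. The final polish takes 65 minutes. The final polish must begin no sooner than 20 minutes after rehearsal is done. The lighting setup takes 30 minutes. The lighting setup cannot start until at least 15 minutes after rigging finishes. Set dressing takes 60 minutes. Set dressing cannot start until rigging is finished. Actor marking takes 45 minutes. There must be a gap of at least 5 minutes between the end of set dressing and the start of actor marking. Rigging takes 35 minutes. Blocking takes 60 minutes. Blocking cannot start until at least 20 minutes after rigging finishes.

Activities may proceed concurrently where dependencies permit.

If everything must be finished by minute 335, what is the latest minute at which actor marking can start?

135

To finish by minute 335, the final polish (duration 65) must start no later than minute 270.
Rehearsal must finish before the final polish (must start by minute 270, minus 20-minute gap → minute 250). With a 70-minute duration, rehearsal must start by 250 − 70 = minute 180.
Actor marking must finish before rehearsal (must start by minute 180). With a 45-minute duration, actor marking must start by 180 − 45 = minute 135.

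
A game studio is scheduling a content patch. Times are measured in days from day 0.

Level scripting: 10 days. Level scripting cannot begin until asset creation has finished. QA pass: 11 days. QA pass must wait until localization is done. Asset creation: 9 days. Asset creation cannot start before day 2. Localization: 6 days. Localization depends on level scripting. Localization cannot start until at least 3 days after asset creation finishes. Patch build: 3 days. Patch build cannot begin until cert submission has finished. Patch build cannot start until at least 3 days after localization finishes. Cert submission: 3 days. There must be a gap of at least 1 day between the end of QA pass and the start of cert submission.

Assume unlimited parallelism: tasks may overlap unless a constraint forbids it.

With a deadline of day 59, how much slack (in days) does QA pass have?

After its own release at day 2, asset creation can start at day 2 and finishes at day 11.
Level scripting waits on asset creation (finishes day 11), so it starts at day 11 and finishes at 11 + 10 = day 21.
Localization has to wait for level scripting (finishes day 21); asset creation (finishes day 11, plus 3-day gap → day 14). The latest of these is day 21, so localization runs day 21 to 21 + 6 = day 27.
QA pass waits on localization (finishes day 27), so it starts at day 27 and finishes at 27 + 11 = day 38.

Working backward from the deadline:
Nothing follows patch build; the deadline of day 59 is its only limit. It must start by 59 − 3 = day 56.
Since patch build (must start by day 56) depends on it, cert submission must finish by day 56. Backing off its 3-day duration gives a latest start of day 53.
Since cert submission (must start by day 53, minus 1-day gap → day 52) depends on it, QA pass must finish by day 52. Backing off its 11-day duration gives a latest start of day 41.
So QA pass can start as early as day 27 and as late as day 41, giving 41 − 27 = 14 days of slack.

14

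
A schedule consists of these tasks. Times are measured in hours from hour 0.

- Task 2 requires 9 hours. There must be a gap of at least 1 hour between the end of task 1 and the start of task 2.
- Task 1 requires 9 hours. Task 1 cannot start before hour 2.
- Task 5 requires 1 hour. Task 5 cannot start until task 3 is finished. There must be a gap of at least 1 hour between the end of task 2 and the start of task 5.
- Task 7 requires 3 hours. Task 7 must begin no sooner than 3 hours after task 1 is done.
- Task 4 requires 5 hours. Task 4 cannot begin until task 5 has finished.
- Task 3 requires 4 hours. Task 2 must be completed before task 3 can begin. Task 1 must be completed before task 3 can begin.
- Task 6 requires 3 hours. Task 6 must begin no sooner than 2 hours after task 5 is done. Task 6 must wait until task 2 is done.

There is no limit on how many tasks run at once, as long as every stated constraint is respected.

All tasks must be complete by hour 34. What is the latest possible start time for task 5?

Nothing follows task 4; the deadline of hour 34 is its only limit. It must start by 34 − 5 = hour 29.
Task 6 has no dependents, so it just needs to finish by hour 34. Starting by 34 − 3 = hour 31 achieves that.
Task 5 has several dependents: task 4 (must start by hour 29); task 6 (must start by hour 31, minus 2-hour gap → hour 29). The earliest of those limits is hour 29, so task 5 must start by 29 − 1 = hour 28.

28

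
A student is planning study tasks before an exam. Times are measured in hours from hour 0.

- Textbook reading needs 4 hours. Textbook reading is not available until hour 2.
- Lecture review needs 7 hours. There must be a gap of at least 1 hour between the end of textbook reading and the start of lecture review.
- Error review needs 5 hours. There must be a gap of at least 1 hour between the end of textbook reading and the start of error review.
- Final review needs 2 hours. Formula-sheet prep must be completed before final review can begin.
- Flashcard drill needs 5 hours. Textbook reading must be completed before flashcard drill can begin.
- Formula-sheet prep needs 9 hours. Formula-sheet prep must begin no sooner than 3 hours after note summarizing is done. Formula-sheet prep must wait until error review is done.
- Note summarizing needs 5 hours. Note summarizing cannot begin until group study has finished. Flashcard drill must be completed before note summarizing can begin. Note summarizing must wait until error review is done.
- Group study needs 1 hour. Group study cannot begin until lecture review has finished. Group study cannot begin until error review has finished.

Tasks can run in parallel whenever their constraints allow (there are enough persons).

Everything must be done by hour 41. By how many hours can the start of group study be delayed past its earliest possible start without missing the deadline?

Textbook reading waits on its own release at hour 2, so it starts at hour 2 and finishes at 2 + 4 = hour 6.
Error review waits on textbook reading (finishes hour 6, plus 1-hour gap → hour 7), so it starts at hour 7 and finishes at 7 + 5 = hour 12.
Lecture review cannot begin until textbook reading (finishes hour 6, plus 1-hour gap → hour 7). It runs from hour 7 to 7 + 7 = hour 14.
Group study needs all of lecture review (finishes hour 14); error review (finishes hour 12). That puts its earliest start at hour 14; it finishes at 14 + 1 = hour 15.

Working backward from the deadline:
Final review must finish by hour 41; it takes 2 hours, so it must start by 41 − 2 = hour 39.
Formula-sheet prep must finish before final review (must start by hour 39). With a 9-hour duration, formula-sheet prep must start by 39 − 9 = hour 30.
Note summarizing must finish before formula-sheet prep (must start by hour 30, minus 3-hour gap → hour 27). With a 5-hour duration, note summarizing must start by 27 − 5 = hour 22.
Group study feeds into note summarizing (must start by hour 22); so group study must finish by hour 22 and therefore start by hour 21.
So group study can start as early as hour 14 and as late as hour 21, giving 21 − 14 = 7 hours of slack.

7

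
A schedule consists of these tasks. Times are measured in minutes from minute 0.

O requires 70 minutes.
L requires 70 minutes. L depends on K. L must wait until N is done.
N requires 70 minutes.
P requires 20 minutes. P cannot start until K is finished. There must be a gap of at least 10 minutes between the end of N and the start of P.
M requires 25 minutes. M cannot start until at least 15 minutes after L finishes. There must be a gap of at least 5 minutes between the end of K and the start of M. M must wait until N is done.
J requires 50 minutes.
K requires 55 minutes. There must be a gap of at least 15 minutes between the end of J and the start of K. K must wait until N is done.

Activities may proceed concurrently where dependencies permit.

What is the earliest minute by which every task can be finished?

235

O has no prerequisites, so it starts at minute 0 and finishes at minute 70.
Nothing blocks N, so it runs from minute 0 to minute 70.
J has no prerequisites, so it starts at minute 0 and finishes at minute 50.
For K: J (finishes minute 50, plus 15-minute gap → minute 65); N (finishes minute 70). Taking the maximum gives a start of minute 70, and it finishes at 70 + 55 = minute 125.
P cannot start until K (finishes minute 125); N (finishes minute 70, plus 10-minute gap → minute 80). The controlling bound is minute 125, so P finishes at 125 + 20 = minute 145.
L has to wait for K (finishes minute 125); N (finishes minute 70). The latest of these is minute 125, so L runs minute 125 to 125 + 70 = minute 195.
For M: L (finishes minute 195, plus 15-minute gap → minute 210); K (finishes minute 125, plus 5-minute gap → minute 130); N (finishes minute 70). Taking the maximum gives a start of minute 210, and it finishes at 210 + 25 = minute 235.
All tasks are finished once the last one completes. Finish times: J at 50, K at 125, L at 195, M at 235, N at 70, O at 70, P at 145. The latest is minute 235.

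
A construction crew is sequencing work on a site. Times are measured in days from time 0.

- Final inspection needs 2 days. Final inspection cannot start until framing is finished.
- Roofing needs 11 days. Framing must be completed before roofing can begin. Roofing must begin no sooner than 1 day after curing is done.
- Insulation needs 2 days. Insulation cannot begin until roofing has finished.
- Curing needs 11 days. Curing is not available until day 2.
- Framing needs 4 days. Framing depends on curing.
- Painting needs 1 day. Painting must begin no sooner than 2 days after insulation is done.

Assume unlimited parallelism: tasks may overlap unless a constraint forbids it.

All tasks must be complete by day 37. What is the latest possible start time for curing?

6

Painting has no dependents, so it just needs to finish by day 37. Starting by 37 − 1 = day 36 achieves that.
Insulation must finish before painting (must start by day 36, minus 2-day gap → day 34). With a 2-day duration, insulation must start by 34 − 2 = day 32.
Roofing feeds into insulation (must start by day 32); so roofing must finish by day 32 and therefore start by day 21.
Final inspection must finish by day 37; it takes 2 days, so it must start by 37 − 2 = day 35.
Framing must finish in time for roofing (must start by day 21); final inspection (must start by day 35). The tightest is day 21, so framing must start by 21 − 4 = day 17.
Curing has several dependents: framing (must start by day 17); roofing (must start by day 21, minus 1-day gap → day 20). The earliest of those limits is day 17, so curing must start by 17 − 11 = day 6.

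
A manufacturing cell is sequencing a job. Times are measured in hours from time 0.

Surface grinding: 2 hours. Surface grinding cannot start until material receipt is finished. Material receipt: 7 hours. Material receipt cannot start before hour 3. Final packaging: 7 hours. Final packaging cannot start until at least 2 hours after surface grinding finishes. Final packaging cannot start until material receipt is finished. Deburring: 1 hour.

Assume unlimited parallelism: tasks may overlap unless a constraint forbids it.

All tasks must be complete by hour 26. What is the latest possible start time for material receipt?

Final packaging has no dependents, so it just needs to finish by hour 26. Starting by 26 − 7 = hour 19 achieves that.
Since final packaging (must start by hour 19, minus 2-hour gap → hour 17) depends on it, surface grinding must finish by hour 17. Backing off its 2-hour duration gives a latest start of hour 15.
Material receipt feeds surface grinding (must start by hour 15); final packaging (must start by hour 19). Taking the minimum, material receipt must finish by hour 15 and start by 15 − 7 = hour 8.

8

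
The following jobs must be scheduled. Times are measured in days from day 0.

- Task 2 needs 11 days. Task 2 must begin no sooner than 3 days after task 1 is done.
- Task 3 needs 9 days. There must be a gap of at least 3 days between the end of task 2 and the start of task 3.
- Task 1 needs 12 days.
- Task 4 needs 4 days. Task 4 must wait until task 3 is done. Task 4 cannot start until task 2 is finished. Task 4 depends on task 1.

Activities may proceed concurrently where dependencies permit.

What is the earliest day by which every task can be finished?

Nothing blocks task 1, so it runs from day 0 to day 12.
After task 1 (finishes day 12, plus 3-day gap → day 15), task 2 can start at day 15 and finishes at day 26.
Task 3 waits on task 2 (finishes day 26, plus 3-day gap → day 29), so it starts at day 29 and finishes at 29 + 9 = day 38.
For task 4: task 3 (finishes day 38); task 2 (finishes day 26); task 1 (finishes day 12). Taking the maximum gives a start of day 38, and it finishes at 38 + 4 = day 42.
All tasks are finished once the last one completes. Finish times: Task 1 at 12, Task 2 at 26, Task 3 at 38, Task 4 at 42. The latest is day 42.

42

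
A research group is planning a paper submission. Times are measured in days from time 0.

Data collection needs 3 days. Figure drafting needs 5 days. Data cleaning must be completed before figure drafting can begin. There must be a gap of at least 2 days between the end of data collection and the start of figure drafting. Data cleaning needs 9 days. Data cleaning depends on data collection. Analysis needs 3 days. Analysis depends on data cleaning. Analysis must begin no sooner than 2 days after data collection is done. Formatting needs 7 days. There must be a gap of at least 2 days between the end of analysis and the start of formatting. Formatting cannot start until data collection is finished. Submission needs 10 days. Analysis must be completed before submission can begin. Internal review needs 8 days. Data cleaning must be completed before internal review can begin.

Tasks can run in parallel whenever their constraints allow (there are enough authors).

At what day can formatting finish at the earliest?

24

Data collection can start immediately at day 0; it finishes at day 3.
After data collection (finishes day 3), data cleaning can start at day 3 and finishes at day 12.
For analysis: data cleaning (finishes day 12); data collection (finishes day 3, plus 2-day gap → day 5). Taking the maximum gives a start of day 12, and it finishes at 12 + 3 = day 15.
Formatting has to wait for analysis (finishes day 15, plus 2-day gap → day 17); data collection (finishes day 3). The latest of these is day 17, so formatting runs day 17 to 17 + 7 = day 24.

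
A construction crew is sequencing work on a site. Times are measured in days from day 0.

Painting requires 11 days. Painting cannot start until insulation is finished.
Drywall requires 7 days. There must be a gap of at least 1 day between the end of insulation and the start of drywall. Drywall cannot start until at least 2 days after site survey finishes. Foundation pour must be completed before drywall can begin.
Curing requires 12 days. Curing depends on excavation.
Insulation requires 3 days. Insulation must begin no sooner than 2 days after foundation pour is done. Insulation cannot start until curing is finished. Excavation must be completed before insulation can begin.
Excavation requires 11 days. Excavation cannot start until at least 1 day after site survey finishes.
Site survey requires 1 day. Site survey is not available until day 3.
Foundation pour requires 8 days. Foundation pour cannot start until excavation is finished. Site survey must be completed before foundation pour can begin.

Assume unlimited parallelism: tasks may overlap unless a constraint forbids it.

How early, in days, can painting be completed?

42

Site survey cannot begin until its own release at day 3. It runs from day 3 to 3 + 1 = day 4.
Excavation waits on site survey (finishes day 4, plus 1-day gap → day 5), so it starts at day 5 and finishes at 5 + 11 = day 16.
Curing cannot begin until excavation (finishes day 16). It runs from day 16 to 16 + 12 = day 28.
Foundation pour cannot start until excavation (finishes day 16); site survey (finishes day 4). The controlling bound is day 16, so foundation pour finishes at 16 + 8 = day 24.
For insulation: foundation pour (finishes day 24, plus 2-day gap → day 26); curing (finishes day 28); excavation (finishes day 16). Taking the maximum gives a start of day 28, and it finishes at 28 + 3 = day 31.
After insulation (finishes day 31), painting can start at day 31 and finishes at day 42.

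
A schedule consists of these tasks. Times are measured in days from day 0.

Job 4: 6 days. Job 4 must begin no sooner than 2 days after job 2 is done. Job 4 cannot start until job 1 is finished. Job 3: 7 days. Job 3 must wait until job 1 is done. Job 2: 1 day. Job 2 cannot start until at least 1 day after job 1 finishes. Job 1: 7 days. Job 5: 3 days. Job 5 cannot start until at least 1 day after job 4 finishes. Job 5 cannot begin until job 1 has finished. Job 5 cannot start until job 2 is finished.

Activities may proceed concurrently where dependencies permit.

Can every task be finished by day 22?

Nothing blocks job 1, so it runs from day 0 to day 7.
After job 1 (finishes day 7), job 3 can start at day 7 and finishes at day 14.
Job 2 waits on job 1 (finishes day 7, plus 1-day gap → day 8), so it starts at day 8 and finishes at 8 + 1 = day 9.
For job 4: job 2 (finishes day 9, plus 2-day gap → day 11); job 1 (finishes day 7). Taking the maximum gives a start of day 11, and it finishes at 11 + 6 = day 17.
Job 5 has to wait for job 4 (finishes day 17, plus 1-day gap → day 18); job 1 (finishes day 7); job 2 (finishes day 9). The latest of these is day 18, so job 5 runs day 18 to 18 + 3 = day 21.
Every task is finished by day 21, which is no later than the deadline of 22, so the schedule is feasible.

Yes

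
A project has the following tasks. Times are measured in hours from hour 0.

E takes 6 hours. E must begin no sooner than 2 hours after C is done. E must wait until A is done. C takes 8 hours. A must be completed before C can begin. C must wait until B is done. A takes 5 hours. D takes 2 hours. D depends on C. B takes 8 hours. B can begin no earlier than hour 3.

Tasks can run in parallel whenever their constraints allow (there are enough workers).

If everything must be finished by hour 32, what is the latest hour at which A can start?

11

To finish by hour 32, D (duration 2) must start no later than hour 30.
E must finish by hour 32; it takes 6 hours, so it must start by 32 − 6 = hour 26.
For C: D (must start by hour 30); E (must start by hour 26, minus 2-hour gap → hour 24). The most restrictive is hour 24; with an 8-hour duration, C must start by hour 16.
A has several dependents: C (must start by hour 16); E (must start by hour 26). The earliest of those limits is hour 16, so A must start by 16 − 5 = hour 11.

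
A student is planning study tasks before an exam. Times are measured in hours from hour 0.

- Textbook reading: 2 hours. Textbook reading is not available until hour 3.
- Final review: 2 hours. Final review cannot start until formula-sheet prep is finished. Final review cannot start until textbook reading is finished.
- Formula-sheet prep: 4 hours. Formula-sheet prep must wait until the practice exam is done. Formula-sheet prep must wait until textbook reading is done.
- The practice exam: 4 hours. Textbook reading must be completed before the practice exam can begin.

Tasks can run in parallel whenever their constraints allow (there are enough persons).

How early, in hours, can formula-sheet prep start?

After its own release at hour 3, textbook reading can start at hour 3 and finishes at hour 5.
After textbook reading (finishes hour 5), the practice exam can start at hour 5 and finishes at hour 9.
Formula-sheet prep waits on the practice exam (finishes hour 9); textbook reading (finishes hour 5). The latest of these is hour 9, which is the earliest formula-sheet prep can start.

9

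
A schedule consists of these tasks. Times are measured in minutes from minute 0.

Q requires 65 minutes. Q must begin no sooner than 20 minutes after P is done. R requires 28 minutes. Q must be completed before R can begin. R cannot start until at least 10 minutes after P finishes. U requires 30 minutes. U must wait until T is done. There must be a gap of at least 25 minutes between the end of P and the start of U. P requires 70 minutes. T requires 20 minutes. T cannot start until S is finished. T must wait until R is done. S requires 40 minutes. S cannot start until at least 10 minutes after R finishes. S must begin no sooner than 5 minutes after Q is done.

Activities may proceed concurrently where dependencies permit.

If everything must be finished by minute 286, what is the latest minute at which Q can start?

U has no dependents, so it just needs to finish by minute 286. Starting by 286 − 30 = minute 256 achieves that.
T must finish before U (must start by minute 256). With a 20-minute duration, T must start by 256 − 20 = minute 236.
S has to be done before T (must start by minute 236). That means finishing by minute 236, i.e. starting by 236 − 40 = minute 196.
R has several dependents: S (must start by minute 196, minus 10-minute gap → minute 186); T (must start by minute 236). The earliest of those limits is minute 186, so R must start by 186 − 28 = minute 158.
Q feeds R (must start by minute 158); S (must start by minute 196, minus 5-minute gap → minute 191). Taking the minimum, Q must finish by minute 158 and start by 158 − 65 = minute 93.

93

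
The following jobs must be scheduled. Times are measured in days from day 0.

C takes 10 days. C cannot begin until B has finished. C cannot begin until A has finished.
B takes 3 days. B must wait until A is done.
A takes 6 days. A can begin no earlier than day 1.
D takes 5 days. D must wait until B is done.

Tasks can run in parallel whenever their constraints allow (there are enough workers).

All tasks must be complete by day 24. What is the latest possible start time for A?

5

Nothing follows C; the deadline of day 24 is its only limit. It must start by 24 − 10 = day 14.
D must finish by day 24; it takes 5 days, so it must start by 24 − 5 = day 19.
B feeds C (must start by day 14); D (must start by day 19). Taking the minimum, B must finish by day 14 and start by 14 − 3 = day 11.
For A: B (must start by day 11); C (must start by day 14). The most restrictive is day 11; with a 6-day duration, A must start by day 5.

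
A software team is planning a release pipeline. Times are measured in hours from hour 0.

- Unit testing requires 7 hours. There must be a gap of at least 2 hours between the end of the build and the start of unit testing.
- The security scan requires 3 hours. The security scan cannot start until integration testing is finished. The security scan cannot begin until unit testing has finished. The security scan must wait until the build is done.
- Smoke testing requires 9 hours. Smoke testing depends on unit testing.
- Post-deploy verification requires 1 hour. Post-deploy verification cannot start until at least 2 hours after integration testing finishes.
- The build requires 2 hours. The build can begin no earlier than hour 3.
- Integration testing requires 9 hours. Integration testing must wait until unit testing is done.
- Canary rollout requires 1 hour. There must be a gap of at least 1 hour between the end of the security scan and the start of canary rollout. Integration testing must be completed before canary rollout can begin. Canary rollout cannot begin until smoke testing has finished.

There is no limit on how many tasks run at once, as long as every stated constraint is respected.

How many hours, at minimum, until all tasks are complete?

28

After its own release at hour 3, the build can start at hour 3 and finishes at hour 5.
Unit testing waits on the build (finishes hour 5, plus 2-hour gap → hour 7), so it starts at hour 7 and finishes at 7 + 7 = hour 14.
Smoke testing cannot begin until unit testing (finishes hour 14). It runs from hour 14 to 14 + 9 = hour 23.
Integration testing waits on unit testing (finishes hour 14), so it starts at hour 14 and finishes at 14 + 9 = hour 23.
Post-deploy verification cannot begin until integration testing (finishes hour 23, plus 2-hour gap → hour 25). It runs from hour 25 to 25 + 1 = hour 26.
The security scan has to wait for integration testing (finishes hour 23); unit testing (finishes hour 14); the build (finishes hour 5). The latest of these is hour 23, so the security scan runs hour 23 to 23 + 3 = hour 26.
Canary rollout needs all of the security scan (finishes hour 26, plus 1-hour gap → hour 27); integration testing (finishes hour 23); smoke testing (finishes hour 23). That puts its earliest start at hour 27; it finishes at 27 + 1 = hour 28.
All tasks are finished once the last one completes. Finish times: The build at 5, Unit testing at 14, Integration testing at 23, The security scan at 26, Smoke testing at 23, Canary rollout at 28, Post-deploy verification at 26. The latest is hour 28.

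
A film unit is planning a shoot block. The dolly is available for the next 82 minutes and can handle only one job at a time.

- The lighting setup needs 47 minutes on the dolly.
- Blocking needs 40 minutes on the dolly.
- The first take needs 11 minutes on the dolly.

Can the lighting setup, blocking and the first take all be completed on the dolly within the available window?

Running back to back, the jobs need 47 + 40 + 11 = 98 minutes on the dolly.
Since 98 > 82, they cannot all fit.

No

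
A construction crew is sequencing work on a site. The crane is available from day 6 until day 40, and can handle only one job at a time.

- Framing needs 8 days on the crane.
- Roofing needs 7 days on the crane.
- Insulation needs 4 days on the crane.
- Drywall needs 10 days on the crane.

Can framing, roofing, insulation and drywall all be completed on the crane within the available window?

Yes

The crane window is 40 − 6 = 34 days.
Running back to back, the jobs need 8 + 7 + 4 + 10 = 29 days on the crane.
Since 29 ≤ 34, they fit within the window.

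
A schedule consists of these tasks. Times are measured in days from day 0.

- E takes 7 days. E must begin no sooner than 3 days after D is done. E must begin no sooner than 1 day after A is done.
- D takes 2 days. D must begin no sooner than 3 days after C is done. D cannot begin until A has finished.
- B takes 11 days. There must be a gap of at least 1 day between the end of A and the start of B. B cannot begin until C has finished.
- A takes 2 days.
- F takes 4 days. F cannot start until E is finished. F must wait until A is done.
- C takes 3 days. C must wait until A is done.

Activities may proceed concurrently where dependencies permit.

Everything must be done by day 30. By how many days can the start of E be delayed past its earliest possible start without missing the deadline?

A has no prerequisites, so it starts at day 0 and finishes at day 2.
After A (finishes day 2), C can start at day 2 and finishes at day 5.
For D: C (finishes day 5, plus 3-day gap → day 8); A (finishes day 2). Taking the maximum gives a start of day 8, and it finishes at 8 + 2 = day 10.
For E: D (finishes day 10, plus 3-day gap → day 13); A (finishes day 2, plus 1-day gap → day 3). Taking the maximum gives a start of day 13, and it finishes at 13 + 7 = day 20.

Working backward from the deadline:
F must finish by day 30; it takes 4 days, so it must start by 30 − 4 = day 26.
Since F (must start by day 26) depends on it, E must finish by day 26. Backing off its 7-day duration gives a latest start of day 19.
So E can start as early as day 13 and as late as day 19, giving 19 − 13 = 6 days of slack.

6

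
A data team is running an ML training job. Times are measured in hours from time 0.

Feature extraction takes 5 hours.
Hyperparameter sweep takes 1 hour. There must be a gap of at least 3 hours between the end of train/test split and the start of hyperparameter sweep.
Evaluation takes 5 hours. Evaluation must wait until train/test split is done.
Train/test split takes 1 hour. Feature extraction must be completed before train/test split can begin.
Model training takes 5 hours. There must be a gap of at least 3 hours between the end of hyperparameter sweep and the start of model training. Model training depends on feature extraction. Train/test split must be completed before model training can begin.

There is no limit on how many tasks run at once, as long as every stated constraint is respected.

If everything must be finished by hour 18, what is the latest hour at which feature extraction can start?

To finish by hour 18, model training (duration 5) must start no later than hour 13.
Hyperparameter sweep feeds into model training (must start by hour 13, minus 3-hour gap → hour 10); so hyperparameter sweep must finish by hour 10 and therefore start by hour 9.
Evaluation has no dependents, so it just needs to finish by hour 18. Starting by 18 − 5 = hour 13 achieves that.
Train/test split has several dependents: hyperparameter sweep (must start by hour 9, minus 3-hour gap → hour 6); model training (must start by hour 13); evaluation (must start by hour 13). The earliest of those limits is hour 6, so train/test split must start by 6 − 1 = hour 5.
Feature extraction feeds train/test split (must start by hour 5); model training (must start by hour 13). Taking the minimum, feature extraction must finish by hour 5 and start by 5 − 5 = hour 0.

0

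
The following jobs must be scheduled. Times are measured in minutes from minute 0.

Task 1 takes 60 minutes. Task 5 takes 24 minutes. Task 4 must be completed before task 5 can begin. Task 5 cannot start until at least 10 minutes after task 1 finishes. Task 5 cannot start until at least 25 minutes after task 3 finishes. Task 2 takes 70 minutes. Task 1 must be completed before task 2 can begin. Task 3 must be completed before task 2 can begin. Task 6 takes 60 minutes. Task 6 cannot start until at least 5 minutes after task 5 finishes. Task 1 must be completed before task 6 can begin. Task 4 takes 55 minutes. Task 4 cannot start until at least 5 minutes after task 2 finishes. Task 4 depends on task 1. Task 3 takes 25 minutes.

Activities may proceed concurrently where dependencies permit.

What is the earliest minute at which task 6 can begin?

Task 3 can start immediately at minute 0; it finishes at minute 25.
Task 1 can start immediately at minute 0; it finishes at minute 60.
Task 2 has to wait for task 1 (finishes minute 60); task 3 (finishes minute 25). The latest of these is minute 60, so task 2 runs minute 60 to 60 + 70 = minute 130.
Task 4 needs all of task 2 (finishes minute 130, plus 5-minute gap → minute 135); task 1 (finishes minute 60). That puts its earliest start at minute 135; it finishes at 135 + 55 = minute 190.
Task 5 cannot start until task 4 (finishes minute 190); task 1 (finishes minute 60, plus 10-minute gap → minute 70); task 3 (finishes minute 25, plus 25-minute gap → minute 50). The controlling bound is minute 190, so task 5 finishes at 190 + 24 = minute 214.
Task 6 waits on task 5 (finishes minute 214, plus 5-minute gap → minute 219); task 1 (finishes minute 60). The latest of these is minute 219, which is the earliest task 6 can start.

219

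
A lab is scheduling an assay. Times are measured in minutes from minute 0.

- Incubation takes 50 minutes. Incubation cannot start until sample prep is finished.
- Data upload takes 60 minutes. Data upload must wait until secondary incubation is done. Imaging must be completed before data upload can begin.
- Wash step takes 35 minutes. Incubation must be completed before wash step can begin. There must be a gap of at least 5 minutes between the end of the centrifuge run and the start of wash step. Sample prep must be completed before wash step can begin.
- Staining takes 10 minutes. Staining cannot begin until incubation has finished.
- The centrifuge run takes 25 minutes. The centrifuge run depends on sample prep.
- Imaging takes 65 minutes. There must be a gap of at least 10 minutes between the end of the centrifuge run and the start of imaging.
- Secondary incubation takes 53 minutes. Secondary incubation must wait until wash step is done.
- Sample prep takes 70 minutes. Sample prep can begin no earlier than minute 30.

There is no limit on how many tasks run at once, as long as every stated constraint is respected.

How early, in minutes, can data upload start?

238

After its own release at minute 30, sample prep can start at minute 30 and finishes at minute 100.
The centrifuge run waits on sample prep (finishes minute 100), so it starts at minute 100 and finishes at 100 + 25 = minute 125.
Imaging waits on the centrifuge run (finishes minute 125, plus 10-minute gap → minute 135), so it starts at minute 135 and finishes at 135 + 65 = minute 200.
Incubation cannot begin until sample prep (finishes minute 100). It runs from minute 100 to 100 + 50 = minute 150.
Wash step cannot start until incubation (finishes minute 150); the centrifuge run (finishes minute 125, plus 5-minute gap → minute 130); sample prep (finishes minute 100). The controlling bound is minute 150, so wash step finishes at 150 + 35 = minute 185.
Secondary incubation waits on wash step (finishes minute 185), so it starts at minute 185 and finishes at 185 + 53 = minute 238.
Data upload waits on secondary incubation (finishes minute 238); imaging (finishes minute 200). The latest of these is minute 238, which is the earliest data upload can start.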